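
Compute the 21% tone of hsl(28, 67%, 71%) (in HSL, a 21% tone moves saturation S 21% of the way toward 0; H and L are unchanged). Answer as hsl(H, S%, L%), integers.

S moves 21% from 67 toward 0: 67 − 14.07 = 52.93 → 53.
H and L are unchanged.

hsl(28, 53%, 71%)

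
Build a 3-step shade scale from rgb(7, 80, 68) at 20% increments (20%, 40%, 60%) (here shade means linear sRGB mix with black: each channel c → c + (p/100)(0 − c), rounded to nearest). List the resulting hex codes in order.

20%: (7 − 1.4 = 5.6→6, 80 − 16 = 64→64, 68 − 13.6 = 54.4→54) → #064036
40%: (7 − 2.8 = 4.2→4, 80 − 32 = 48→48, 68 − 27.2 = 40.8→41) → #043029
60%: (7 − 4.2 = 2.8→3, 80 − 48 = 32→32, 68 − 40.8 = 27.2→27) → #03201b

#064036, #043029, #03201b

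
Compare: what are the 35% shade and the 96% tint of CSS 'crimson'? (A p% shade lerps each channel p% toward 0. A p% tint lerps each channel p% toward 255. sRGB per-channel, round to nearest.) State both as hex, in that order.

CSS crimson is rgb(220, 20, 60).
35% shade:
  R: 220 + 0.35×(0−220) = 220 − 77 = 143 → 143
  G: 20 − 7 = 13 → 13
  B: 60 + 0.35×(0−60) = 60 − 21 = 39 → 39
  → #8f0d27
96% tint:
  R: 220 + 0.96×(255−220) = 220 + 33.6 = 253.6 → 254
  G: 20 + 0.96×(255−20) = 20 + 225.6 = 245.6 → 246
  B: 60 + 0.96×(255−60) = 60 + 187.2 = 247.2 → 247
  → #fef6f7

#8f0d27, #fef6f7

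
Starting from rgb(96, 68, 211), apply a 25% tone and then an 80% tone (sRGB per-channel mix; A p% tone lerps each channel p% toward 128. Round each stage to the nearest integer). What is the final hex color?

Lerp each channel 25% toward 128:
  R: 96 + 0.25×(128−96) = 96 + 8 = 104 → 104
  G: 68 + 0.25×(128−68) = 68 + 15 = 83 → 83
  B: 211 − 20.75 = 190.25 → 190
After the tone: rgb(104, 83, 190) = #6853be.
Per channel, c → c + 0.8(128 − c):
  R: 104 + 0.8×(128−104) = 104 + 19.2 = 123.2 → 123
  G: 83 + 0.8×(128−83) = 83 + 36 = 119 → 119
  B: 190 + 0.8×(128−190) = 190 − 49.6 = 140.4 → 140
rgb(123, 119, 140) = #7b778c.

#7b778c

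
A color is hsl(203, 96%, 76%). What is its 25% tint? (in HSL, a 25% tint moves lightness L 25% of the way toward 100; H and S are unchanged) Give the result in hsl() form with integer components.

L moves 25% from 76 toward 100: 76 + 6 = 82 → 82.
H and S are unchanged.

hsl(203, 96%, 82%)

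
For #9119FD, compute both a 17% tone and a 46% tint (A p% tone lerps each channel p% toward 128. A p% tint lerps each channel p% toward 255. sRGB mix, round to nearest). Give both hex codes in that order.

#8E2BE8, #C483FE

#9119FD is rgb(145, 25, 253).
17% tone:
  R: 145 − 2.89 = 142.11 → 142
  G: 25 + 0.17×(128−25) = 25 + 17.51 = 42.51 → 43
  B: 253 + 0.17×(128−253) = 253 − 21.25 = 231.75 → 232
  → #8E2BE8
46% tint:
  R: 145 + 0.46×(255−145) = 145 + 50.6 = 195.6 → 196
  G: 25 + 105.8 = 130.8 → 131
  B: 253 + 0.92 = 253.92 → 254
  → #C483FE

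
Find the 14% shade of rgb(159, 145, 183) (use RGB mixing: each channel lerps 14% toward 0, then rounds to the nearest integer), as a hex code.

Per channel, c → c + 0.14(0 − c):
  R: 159 − 22.26 = 136.74 → 137
  G: 145 − 20.3 = 124.7 → 125
  B: 183 + 0.14×(0−183) = 183 − 25.62 = 157.38 → 157
rgb(137, 125, 157) = #897D9D.

#897D9D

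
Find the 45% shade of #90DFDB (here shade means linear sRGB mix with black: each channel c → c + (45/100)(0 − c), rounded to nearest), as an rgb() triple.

rgb(79, 123, 120)

#90DFDB is rgb(144, 223, 219).
Per channel, c → c + 0.45(0 − c):
  R: 144 + 0.45×(0−144) = 144 − 64.8 = 79.2 → 79
  G: 223 − 100.35 = 122.65 → 123
  B: 219 − 98.55 = 120.45 → 120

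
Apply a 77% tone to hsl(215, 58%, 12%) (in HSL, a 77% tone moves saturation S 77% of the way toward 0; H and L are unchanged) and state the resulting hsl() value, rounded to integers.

hsl(215, 13%, 12%)

S moves 77% from 58 toward 0: 58 − 44.66 = 13.34 → 13.
H and L are unchanged.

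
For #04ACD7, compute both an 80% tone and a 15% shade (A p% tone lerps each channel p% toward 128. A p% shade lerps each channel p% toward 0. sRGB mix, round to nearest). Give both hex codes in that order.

#678991, #0392B7

#04ACD7 is rgb(4, 172, 215).
80% tone:
  R: 4 + 99.2 = 103.2 → 103
  G: 172 + 0.8×(128−172) = 172 − 35.2 = 136.8 → 137
  B: 215 + 0.8×(128−215) = 215 − 69.6 = 145.4 → 145
  → #678991
15% shade:
  R: 4 + 0.15×(0−4) = 4 − 0.6 = 3.4 → 3
  G: 172 + 0.15×(0−172) = 172 − 25.8 = 146.2 → 146
  B: 215 − 32.25 = 182.75 → 183
  → #0392B7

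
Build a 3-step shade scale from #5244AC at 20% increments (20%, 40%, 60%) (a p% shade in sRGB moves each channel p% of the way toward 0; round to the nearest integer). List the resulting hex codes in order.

#42368A, #312967, #211B45

#5244AC is rgb(82, 68, 172).
20%: (82 − 16.4 = 65.6→66, 68 − 13.6 = 54.4→54, 172 − 34.4 = 137.6→138) → #42368A
40%: (82 − 32.8 = 49.2→49, 68 − 27.2 = 40.8→41, 172 − 68.8 = 103.2→103) → #312967
60%: (82 − 49.2 = 32.8→33, 68 − 40.8 = 27.2→27, 172 − 103.2 = 68.8→69) → #211B45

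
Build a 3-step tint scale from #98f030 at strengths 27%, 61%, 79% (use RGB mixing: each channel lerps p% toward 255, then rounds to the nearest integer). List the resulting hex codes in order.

#b4f468, #d7f9ae, #e9fcd4

#98f030 is rgb(152, 240, 48).
27%: (152 + 27.81 = 179.81→180, 240 + 4.05 = 244.05→244, 48 + 55.89 = 103.89→104) → #b4f468
61%: (152 + 62.83 = 214.83→215, 240 + 9.15 = 249.15→249, 48 + 126.27 = 174.27→174) → #d7f9ae
79%: (152 + 81.37 = 233.37→233, 240 + 11.85 = 251.85→252, 48 + 163.53 = 211.53→212) → #e9fcd4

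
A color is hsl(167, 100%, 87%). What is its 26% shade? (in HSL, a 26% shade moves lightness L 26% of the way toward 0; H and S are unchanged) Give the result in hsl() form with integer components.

L moves 26% from 87 toward 0: 87 − 22.62 = 64.38 → 64.
H and S are unchanged.

hsl(167, 100%, 64%)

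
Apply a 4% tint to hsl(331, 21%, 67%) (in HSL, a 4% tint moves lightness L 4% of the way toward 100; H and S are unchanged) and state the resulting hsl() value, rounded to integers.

L moves 4% from 67 toward 100: 67 + 1.32 = 68.32 → 68.
H and S are unchanged.

hsl(331, 21%, 68%)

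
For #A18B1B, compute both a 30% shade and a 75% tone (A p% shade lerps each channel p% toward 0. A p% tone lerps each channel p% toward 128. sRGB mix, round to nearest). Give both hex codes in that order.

#A18B1B is rgb(161, 139, 27).
30% shade:
  R: 161 + 0.3×(0−161) = 161 − 48.3 = 112.7 → 113
  G: 139 − 41.7 = 97.3 → 97
  B: 27 − 8.1 = 18.9 → 19
  → #716113
75% tone:
  R: 161 + 0.75×(128−161) = 161 − 24.75 = 136.25 → 136
  G: 139 + 0.75×(128−139) = 139 − 8.25 = 130.75 → 131
  B: 27 + 75.75 = 102.75 → 103
  → #888367

#716113, #888367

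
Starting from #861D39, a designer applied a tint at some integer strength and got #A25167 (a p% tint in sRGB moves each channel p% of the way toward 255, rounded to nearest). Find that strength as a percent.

23%

#861D39 is rgb(134, 29, 57); #A25167 is rgb(162, 81, 103).
On the G channel (widest range): 81 ≈ 29 + (p/100)(255 − 29), so p ≈ 100×(81 − 29)/(255 − 29) = 5200/226 = 23.01.
p = 23 reproduces all three channels after rounding.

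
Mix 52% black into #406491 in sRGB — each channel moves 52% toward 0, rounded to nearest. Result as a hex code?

#406491 is rgb(64, 100, 145).
Per channel, c → c + 0.52(0 − c):
  R: 64 − 33.28 = 30.72 → 31
  G: 100 − 52 = 48 → 48
  B: 145 + 0.52×(0−145) = 145 − 75.4 = 69.6 → 70
rgb(31, 48, 70) = #1f3046.

#1f3046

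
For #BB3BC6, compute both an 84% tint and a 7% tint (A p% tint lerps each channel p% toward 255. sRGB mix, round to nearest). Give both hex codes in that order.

#F4E0F6, #C049CA

#BB3BC6 is rgb(187, 59, 198).
84% tint:
  R: 187 + 57.12 = 244.12 → 244
  G: 59 + 0.84×(255−59) = 59 + 164.64 = 223.64 → 224
  B: 198 + 47.88 = 245.88 → 246
  → #F4E0F6
7% tint:
  R: 187 + 0.07×(255−187) = 187 + 4.76 = 191.76 → 192
  G: 59 + 0.07×(255−59) = 59 + 13.72 = 72.72 → 73
  B: 198 + 0.07×(255−198) = 198 + 3.99 = 201.99 → 202
  → #C049CA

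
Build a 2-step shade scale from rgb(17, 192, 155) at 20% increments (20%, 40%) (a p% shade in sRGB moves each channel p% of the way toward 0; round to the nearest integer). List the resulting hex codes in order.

20%: (17 − 3.4 = 13.6→14, 192 − 38.4 = 153.6→154, 155 − 31 = 124→124) → #0E9A7C
40%: (17 − 6.8 = 10.2→10, 192 − 76.8 = 115.2→115, 155 − 62 = 93→93) → #0A735D

#0E9A7C, #0A735D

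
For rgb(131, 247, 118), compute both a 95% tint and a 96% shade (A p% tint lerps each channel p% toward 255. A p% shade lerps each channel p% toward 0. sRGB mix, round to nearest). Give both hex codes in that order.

#F9FFF8, #050A05

95% tint:
  R: 131 + 117.8 = 248.8 → 249
  G: 247 + 0.95×(255−247) = 247 + 7.6 = 254.6 → 255
  B: 118 + 0.95×(255−118) = 118 + 130.15 = 248.15 → 248
  → #F9FFF8
96% shade:
  R: 131 + 0.96×(0−131) = 131 − 125.76 = 5.24 → 5
  G: 247 + 0.96×(0−247) = 247 − 237.12 = 9.88 → 10
  B: 118 + 0.96×(0−118) = 118 − 113.28 = 4.72 → 5
  → #050A05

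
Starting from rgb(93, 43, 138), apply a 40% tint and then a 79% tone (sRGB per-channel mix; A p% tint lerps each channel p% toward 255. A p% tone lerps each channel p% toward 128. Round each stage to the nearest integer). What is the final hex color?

Lerp each channel 40% toward 255:
  R: 93 + 64.8 = 157.8 → 158
  G: 43 + 84.8 = 127.8 → 128
  B: 138 + 0.4×(255−138) = 138 + 46.8 = 184.8 → 185
After the tint: rgb(158, 128, 185) = #9E80B9.
Lerp each channel 79% toward 128:
  R: 158 − 23.7 = 134.3 → 134
  G: 128 + 0.79×(128−128) = 128 + 0 = 128 → 128
  B: 185 + 0.79×(128−185) = 185 − 45.03 = 139.97 → 140
rgb(134, 128, 140) = #86808C.

#86808C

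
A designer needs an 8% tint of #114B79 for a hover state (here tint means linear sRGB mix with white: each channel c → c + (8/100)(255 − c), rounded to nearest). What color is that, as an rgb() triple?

rgb(36, 89, 132)

#114B79 is rgb(17, 75, 121).
Lerp each channel 8% toward 255:
  R: 17 + 0.08×(255−17) = 17 + 19.04 = 36.04 → 36
  G: 75 + 0.08×(255−75) = 75 + 14.4 = 89.4 → 89
  B: 121 + 10.72 = 131.72 → 132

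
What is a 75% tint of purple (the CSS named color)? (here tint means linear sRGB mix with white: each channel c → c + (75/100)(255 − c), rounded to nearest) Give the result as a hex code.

CSS purple is rgb(128, 0, 128).
A 75% tint moves each channel 75% toward 255:
  R: 128 + 0.75×(255−128) = 128 + 95.25 = 223.25 → 223
  G: 0 + 0.75×(255−0) = 0 + 191.25 = 191.25 → 191
  B: 128 + 0.75×(255−128) = 128 + 95.25 = 223.25 → 223
rgb(223, 191, 223) = #DFBFDF.

#DFBFDF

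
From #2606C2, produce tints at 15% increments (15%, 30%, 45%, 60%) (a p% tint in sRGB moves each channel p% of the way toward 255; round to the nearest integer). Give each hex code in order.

#2606C2 is rgb(38, 6, 194).
15%: (38 + 32.55 = 70.55→71, 6 + 37.35 = 43.35→43, 194 + 9.15 = 203.15→203) → #472BCB
30%: (38 + 65.1 = 103.1→103, 6 + 74.7 = 80.7→81, 194 + 18.3 = 212.3→212) → #6751D4
45%: (38 + 97.65 = 135.65→136, 6 + 112.05 = 118.05→118, 194 + 27.45 = 221.45→221) → #8876DD
60%: (38 + 130.2 = 168.2→168, 6 + 149.4 = 155.4→155, 194 + 36.6 = 230.6→231) → #A89BE7

#472BCB, #6751D4, #8876DD, #A89BE7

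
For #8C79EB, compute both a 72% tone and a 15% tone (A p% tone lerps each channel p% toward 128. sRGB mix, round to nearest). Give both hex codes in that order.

#8C79EB is rgb(140, 121, 235).
72% tone:
  R: 140 + 0.72×(128−140) = 140 − 8.64 = 131.36 → 131
  G: 121 + 0.72×(128−121) = 121 + 5.04 = 126.04 → 126
  B: 235 + 0.72×(128−235) = 235 − 77.04 = 157.96 → 158
  → #837E9E
15% tone:
  R: 140 + 0.15×(128−140) = 140 − 1.8 = 138.2 → 138
  G: 121 + 0.15×(128−121) = 121 + 1.05 = 122.05 → 122
  B: 235 − 16.05 = 218.95 → 219
  → #8A7ADB

#837E9E, #8A7ADB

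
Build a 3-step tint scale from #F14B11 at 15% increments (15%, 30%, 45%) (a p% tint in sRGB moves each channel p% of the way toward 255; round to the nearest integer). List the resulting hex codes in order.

#F36635, #F58158, #F79C7C

#F14B11 is rgb(241, 75, 17).
15%: (241 + 2.1 = 243.1→243, 75 + 27 = 102→102, 17 + 35.7 = 52.7→53) → #F36635
30%: (241 + 4.2 = 245.2→245, 75 + 54 = 129→129, 17 + 71.4 = 88.4→88) → #F58158
45%: (241 + 6.3 = 247.3→247, 75 + 81 = 156→156, 17 + 107.1 = 124.1→124) → #F79C7C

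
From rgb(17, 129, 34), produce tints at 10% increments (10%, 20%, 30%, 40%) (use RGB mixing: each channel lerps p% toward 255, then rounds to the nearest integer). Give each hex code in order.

10%: (17 + 23.8 = 40.8→41, 129 + 12.6 = 141.6→142, 34 + 22.1 = 56.1→56) → #298e38
20%: (17 + 47.6 = 64.6→65, 129 + 25.2 = 154.2→154, 34 + 44.2 = 78.2→78) → #419a4e
30%: (17 + 71.4 = 88.4→88, 129 + 37.8 = 166.8→167, 34 + 66.3 = 100.3→100) → #58a764
40%: (17 + 95.2 = 112.2→112, 129 + 50.4 = 179.4→179, 34 + 88.4 = 122.4→122) → #70b37a

#298e38, #419a4e, #58a764, #70b37a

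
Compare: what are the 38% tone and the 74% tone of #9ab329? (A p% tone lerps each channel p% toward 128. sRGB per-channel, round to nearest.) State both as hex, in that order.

#9ab329 is rgb(154, 179, 41).
38% tone:
  R: 154 + 0.38×(128−154) = 154 − 9.88 = 144.12 → 144
  G: 179 + 0.38×(128−179) = 179 − 19.38 = 159.62 → 160
  B: 41 + 33.06 = 74.06 → 74
  → #90a04a
74% tone:
  R: 154 + 0.74×(128−154) = 154 − 19.24 = 134.76 → 135
  G: 179 + 0.74×(128−179) = 179 − 37.74 = 141.26 → 141
  B: 41 + 64.38 = 105.38 → 105
  → #878d69

#90a04a, #878d69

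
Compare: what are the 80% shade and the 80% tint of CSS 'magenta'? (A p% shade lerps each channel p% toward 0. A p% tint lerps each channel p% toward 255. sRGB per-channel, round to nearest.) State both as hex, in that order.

CSS magenta is rgb(255, 0, 255).
80% shade:
  R: 255 − 204 = 51 → 51
  G: 0 + 0 = 0 → 0
  B: 255 + 0.8×(0−255) = 255 − 204 = 51 → 51
  → #330033
80% tint:
  R: 255 + 0 = 255 → 255
  G: 0 + 0.8×(255−0) = 0 + 204 = 204 → 204
  B: 255 + 0.8×(255−255) = 255 + 0 = 255 → 255
  → #FFCCFF

#330033, #FFCCFF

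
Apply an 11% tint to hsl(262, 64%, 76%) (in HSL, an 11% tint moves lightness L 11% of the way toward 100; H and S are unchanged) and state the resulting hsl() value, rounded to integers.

hsl(262, 64%, 79%)

L moves 11% from 76 toward 100: 76 + 2.64 = 78.64 → 79.
H and S are unchanged.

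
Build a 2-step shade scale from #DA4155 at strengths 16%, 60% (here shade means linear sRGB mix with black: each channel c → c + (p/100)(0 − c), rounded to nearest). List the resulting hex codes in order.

#B73747, #571A22

#DA4155 is rgb(218, 65, 85).
16%: (218 − 34.88 = 183.12→183, 65 − 10.4 = 54.6→55, 85 − 13.6 = 71.4→71) → #B73747
60%: (218 − 130.8 = 87.2→87, 65 − 39 = 26→26, 85 − 51 = 34→34) → #571A22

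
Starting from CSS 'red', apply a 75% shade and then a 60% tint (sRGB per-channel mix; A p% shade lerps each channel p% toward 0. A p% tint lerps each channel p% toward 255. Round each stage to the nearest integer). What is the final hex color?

#b39999

CSS red is rgb(255, 0, 0).
A 75% shade moves each channel 75% toward 0:
  R: 255 + 0.75×(0−255) = 255 − 191.25 = 63.75 → 64
  G: 0 + 0.75×(0−0) = 0 + 0 = 0 → 0
  B: 0 + 0.75×(0−0) = 0 + 0 = 0 → 0
After the shade: rgb(64, 0, 0) = #400000.
Lerp each channel 60% toward 255:
  R: 64 + 114.6 = 178.6 → 179
  G: 0 + 0.6×(255−0) = 0 + 153 = 153 → 153
  B: 0 + 0.6×(255−0) = 0 + 153 = 153 → 153
rgb(179, 153, 153) = #b39999.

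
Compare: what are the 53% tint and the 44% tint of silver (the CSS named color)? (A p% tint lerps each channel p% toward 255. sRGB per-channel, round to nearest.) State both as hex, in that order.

#e1e1e1, #dcdcdc

CSS silver is rgb(192, 192, 192).
53% tint:
  R: 192 + 33.39 = 225.39 → 225
  G: 192 + 0.53×(255−192) = 192 + 33.39 = 225.39 → 225
  B: 192 + 33.39 = 225.39 → 225
  → #e1e1e1
44% tint:
  R: 192 + 0.44×(255−192) = 192 + 27.72 = 219.72 → 220
  G: 192 + 0.44×(255−192) = 192 + 27.72 = 219.72 → 220
  B: 192 + 27.72 = 219.72 → 220
  → #dcdcdc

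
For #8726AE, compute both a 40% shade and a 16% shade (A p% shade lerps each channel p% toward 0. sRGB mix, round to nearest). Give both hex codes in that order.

#8726AE is rgb(135, 38, 174).
40% shade:
  R: 135 + 0.4×(0−135) = 135 − 54 = 81 → 81
  G: 38 − 15.2 = 22.8 → 23
  B: 174 + 0.4×(0−174) = 174 − 69.6 = 104.4 → 104
  → #511768
16% shade:
  R: 135 + 0.16×(0−135) = 135 − 21.6 = 113.4 → 113
  G: 38 + 0.16×(0−38) = 38 − 6.08 = 31.92 → 32
  B: 174 − 27.84 = 146.16 → 146
  → #712092

#511768, #712092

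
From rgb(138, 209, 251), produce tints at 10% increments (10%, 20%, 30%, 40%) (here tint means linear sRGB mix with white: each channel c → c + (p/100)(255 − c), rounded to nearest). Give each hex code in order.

10%: (138 + 11.7 = 149.7→150, 209 + 4.6 = 213.6→214, 251→251) → #96D6FB
20%: (138 + 23.4 = 161.4→161, 209 + 9.2 = 218.2→218, 251 + 0.8 = 251.8→252) → #A1DAFC
30%: (138 + 35.1 = 173.1→173, 209 + 13.8 = 222.8→223, 251 + 1.2 = 252.2→252) → #ADDFFC
40%: (138 + 46.8 = 184.8→185, 209 + 18.4 = 227.4→227, 251 + 1.6 = 252.6→253) → #B9E3FD

#96D6FB, #A1DAFC, #ADDFFC, #B9E3FD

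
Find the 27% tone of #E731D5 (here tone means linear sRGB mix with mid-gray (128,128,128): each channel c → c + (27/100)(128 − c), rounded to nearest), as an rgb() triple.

#E731D5 is rgb(231, 49, 213).
A 27% tone moves each channel 27% toward 128:
  R: 231 + 0.27×(128−231) = 231 − 27.81 = 203.19 → 203
  G: 49 + 0.27×(128−49) = 49 + 21.33 = 70.33 → 70
  B: 213 + 0.27×(128−213) = 213 − 22.95 = 190.05 → 190

rgb(203, 70, 190)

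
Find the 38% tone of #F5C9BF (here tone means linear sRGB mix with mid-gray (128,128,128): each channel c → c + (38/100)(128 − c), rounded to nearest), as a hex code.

#C9ADA7

#F5C9BF is rgb(245, 201, 191).
A 38% tone moves each channel 38% toward 128:
  R: 245 + 0.38×(128−245) = 245 − 44.46 = 200.54 → 201
  G: 201 − 27.74 = 173.26 → 173
  B: 191 − 23.94 = 167.06 → 167
rgb(201, 173, 167) = #C9ADA7.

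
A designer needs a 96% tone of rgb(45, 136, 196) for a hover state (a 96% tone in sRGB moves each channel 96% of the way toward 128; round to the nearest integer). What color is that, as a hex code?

Per channel, c → c + 0.96(128 − c):
  R: 45 + 79.68 = 124.68 → 125
  G: 136 + 0.96×(128−136) = 136 − 7.68 = 128.32 → 128
  B: 196 + 0.96×(128−196) = 196 − 65.28 = 130.72 → 131
rgb(125, 128, 131) = #7D8083.

#7D8083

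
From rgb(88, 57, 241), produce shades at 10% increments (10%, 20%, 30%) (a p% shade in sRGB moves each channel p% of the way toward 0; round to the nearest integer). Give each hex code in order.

#4f33d9, #462ec1, #3e28a9

10%: (88 − 8.8 = 79.2→79, 57 − 5.7 = 51.3→51, 241 − 24.1 = 216.9→217) → #4f33d9
20%: (88 − 17.6 = 70.4→70, 57 − 11.4 = 45.6→46, 241 − 48.2 = 192.8→193) → #462ec1
30%: (88 − 26.4 = 61.6→62, 57 − 17.1 = 39.9→40, 241 − 72.3 = 168.7→169) → #3e28a9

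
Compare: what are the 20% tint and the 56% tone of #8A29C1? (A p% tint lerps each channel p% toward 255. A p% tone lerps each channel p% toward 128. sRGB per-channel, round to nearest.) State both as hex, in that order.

#A154CD, #845A9D

#8A29C1 is rgb(138, 41, 193).
20% tint:
  R: 138 + 0.2×(255−138) = 138 + 23.4 = 161.4 → 161
  G: 41 + 42.8 = 83.8 → 84
  B: 193 + 0.2×(255−193) = 193 + 12.4 = 205.4 → 205
  → #A154CD
56% tone:
  R: 138 + 0.56×(128−138) = 138 − 5.6 = 132.4 → 132
  G: 41 + 0.56×(128−41) = 41 + 48.72 = 89.72 → 90
  B: 193 − 36.4 = 156.6 → 157
  → #845A9D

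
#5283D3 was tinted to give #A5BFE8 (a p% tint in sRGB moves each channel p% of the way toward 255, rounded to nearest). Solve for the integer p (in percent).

#5283D3 is rgb(82, 131, 211); #A5BFE8 is rgb(165, 191, 232).
On the R channel (widest range): 165 ≈ 82 + (p/100)(255 − 82), so p ≈ 100×(165 − 82)/(255 − 82) = 8300/173 = 47.98.
p = 48 reproduces all three channels after rounding.

48%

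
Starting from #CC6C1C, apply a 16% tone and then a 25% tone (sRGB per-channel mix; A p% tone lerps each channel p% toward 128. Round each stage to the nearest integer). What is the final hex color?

#B07341

#CC6C1C is rgb(204, 108, 28).
A 16% tone moves each channel 16% toward 128:
  R: 204 − 12.16 = 191.84 → 192
  G: 108 + 3.2 = 111.2 → 111
  B: 28 + 16 = 44 → 44
After the tone: rgb(192, 111, 44) = #C06F2C.
A 25% tone moves each channel 25% toward 128:
  R: 192 − 16 = 176 → 176
  G: 111 + 0.25×(128−111) = 111 + 4.25 = 115.25 → 115
  B: 44 + 0.25×(128−44) = 44 + 21 = 65 → 65
rgb(176, 115, 65) = #B07341.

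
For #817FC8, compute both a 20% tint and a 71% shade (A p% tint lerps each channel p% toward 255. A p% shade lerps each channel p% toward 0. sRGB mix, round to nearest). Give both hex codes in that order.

#817FC8 is rgb(129, 127, 200).
20% tint:
  R: 129 + 25.2 = 154.2 → 154
  G: 127 + 0.2×(255−127) = 127 + 25.6 = 152.6 → 153
  B: 200 + 0.2×(255−200) = 200 + 11 = 211 → 211
  → #9A99D3
71% shade:
  R: 129 + 0.71×(0−129) = 129 − 91.59 = 37.41 → 37
  G: 127 + 0.71×(0−127) = 127 − 90.17 = 36.83 → 37
  B: 200 − 142 = 58 → 58
  → #25253A

#9A99D3, #25253A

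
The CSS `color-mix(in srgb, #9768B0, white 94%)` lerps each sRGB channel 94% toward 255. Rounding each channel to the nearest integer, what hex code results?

#9768B0 is rgb(151, 104, 176).
Lerp each channel 94% toward 255:
  R: 151 + 0.94×(255−151) = 151 + 97.76 = 248.76 → 249
  G: 104 + 0.94×(255−104) = 104 + 141.94 = 245.94 → 246
  B: 176 + 0.94×(255−176) = 176 + 74.26 = 250.26 → 250
rgb(249, 246, 250) = #F9F6FA.

#F9F6FA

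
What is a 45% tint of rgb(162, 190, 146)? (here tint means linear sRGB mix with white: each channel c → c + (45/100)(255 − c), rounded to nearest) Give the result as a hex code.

Lerp each channel 45% toward 255:
  R: 162 + 0.45×(255−162) = 162 + 41.85 = 203.85 → 204
  G: 190 + 0.45×(255−190) = 190 + 29.25 = 219.25 → 219
  B: 146 + 49.05 = 195.05 → 195
rgb(204, 219, 195) = #ccdbc3.

#ccdbc3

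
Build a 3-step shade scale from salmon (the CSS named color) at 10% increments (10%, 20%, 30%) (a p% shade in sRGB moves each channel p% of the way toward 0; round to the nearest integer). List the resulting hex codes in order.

#E17367, #C8665B, #AF5A50

CSS salmon is rgb(250, 128, 114).
10%: (250 − 25 = 225→225, 128 − 12.8 = 115.2→115, 114 − 11.4 = 102.6→103) → #E17367
20%: (250 − 50 = 200→200, 128 − 25.6 = 102.4→102, 114 − 22.8 = 91.2→91) → #C8665B
30%: (250 − 75 = 175→175, 128 − 38.4 = 89.6→90, 114 − 34.2 = 79.8→80) → #AF5A50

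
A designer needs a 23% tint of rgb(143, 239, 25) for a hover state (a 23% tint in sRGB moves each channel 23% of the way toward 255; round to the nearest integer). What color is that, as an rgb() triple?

rgb(169, 243, 78)

Per channel, c → c + 0.23(255 − c):
  R: 143 + 0.23×(255−143) = 143 + 25.76 = 168.76 → 169
  G: 239 + 0.23×(255−239) = 239 + 3.68 = 242.68 → 243
  B: 25 + 52.9 = 77.9 → 78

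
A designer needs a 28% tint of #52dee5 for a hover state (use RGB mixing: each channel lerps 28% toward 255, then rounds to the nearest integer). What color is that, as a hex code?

#82e7ec

#52dee5 is rgb(82, 222, 229).
A 28% tint moves each channel 28% toward 255:
  R: 82 + 0.28×(255−82) = 82 + 48.44 = 130.44 → 130
  G: 222 + 0.28×(255−222) = 222 + 9.24 = 231.24 → 231
  B: 229 + 0.28×(255−229) = 229 + 7.28 = 236.28 → 236
rgb(130, 231, 236) = #82e7ec.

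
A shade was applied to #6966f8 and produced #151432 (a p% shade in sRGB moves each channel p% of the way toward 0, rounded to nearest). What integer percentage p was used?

80%

#6966f8 is rgb(105, 102, 248); #151432 is rgb(21, 20, 50).
On the B channel (widest range): 50 ≈ 248 + (p/100)(0 − 248), so p ≈ 100×(50 − 248)/(0 − 248) = -19800/-248 = 79.84.
p = 80 reproduces all three channels after rounding.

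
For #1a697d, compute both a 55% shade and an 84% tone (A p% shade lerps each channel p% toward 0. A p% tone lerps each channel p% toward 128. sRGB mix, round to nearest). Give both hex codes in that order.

#1a697d is rgb(26, 105, 125).
55% shade:
  R: 26 + 0.55×(0−26) = 26 − 14.3 = 11.7 → 12
  G: 105 + 0.55×(0−105) = 105 − 57.75 = 47.25 → 47
  B: 125 − 68.75 = 56.25 → 56
  → #0c2f38
84% tone:
  R: 26 + 0.84×(128−26) = 26 + 85.68 = 111.68 → 112
  G: 105 + 0.84×(128−105) = 105 + 19.32 = 124.32 → 124
  B: 125 + 2.52 = 127.52 → 128
  → #707c80

#0c2f38, #707c80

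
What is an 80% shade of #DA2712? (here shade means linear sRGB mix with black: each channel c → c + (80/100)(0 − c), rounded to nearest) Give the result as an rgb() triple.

#DA2712 is rgb(218, 39, 18).
Per channel, c → c + 0.8(0 − c):
  R: 218 − 174.4 = 43.6 → 44
  G: 39 + 0.8×(0−39) = 39 − 31.2 = 7.8 → 8
  B: 18 + 0.8×(0−18) = 18 − 14.4 = 3.6 → 4

rgb(44, 8, 4)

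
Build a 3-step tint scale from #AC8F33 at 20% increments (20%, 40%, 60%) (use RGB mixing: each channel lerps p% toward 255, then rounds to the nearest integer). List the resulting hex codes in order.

#BDA55C, #CDBC85, #DED2AD

#AC8F33 is rgb(172, 143, 51).
20%: (172 + 16.6 = 188.6→189, 143 + 22.4 = 165.4→165, 51 + 40.8 = 91.8→92) → #BDA55C
40%: (172 + 33.2 = 205.2→205, 143 + 44.8 = 187.8→188, 51 + 81.6 = 132.6→133) → #CDBC85
60%: (172 + 49.8 = 221.8→222, 143 + 67.2 = 210.2→210, 51 + 122.4 = 173.4→173) → #DED2AD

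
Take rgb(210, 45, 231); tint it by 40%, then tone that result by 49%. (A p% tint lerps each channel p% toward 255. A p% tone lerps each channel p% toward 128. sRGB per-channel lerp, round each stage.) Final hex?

#B381BA

Per channel, c → c + 0.4(255 − c):
  R: 210 + 0.4×(255−210) = 210 + 18 = 228 → 228
  G: 45 + 0.4×(255−45) = 45 + 84 = 129 → 129
  B: 231 + 9.6 = 240.6 → 241
After the tint: rgb(228, 129, 241) = #E481F1.
Lerp each channel 49% toward 128:
  R: 228 − 49 = 179 → 179
  G: 129 − 0.49 = 128.51 → 129
  B: 241 + 0.49×(128−241) = 241 − 55.37 = 185.63 → 186
rgb(179, 129, 186) = #B381BA.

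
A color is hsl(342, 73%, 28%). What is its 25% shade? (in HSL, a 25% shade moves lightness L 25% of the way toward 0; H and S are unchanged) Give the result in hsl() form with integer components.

L moves 25% from 28 toward 0: 28 − 7 = 21 → 21.
H and S are unchanged.

hsl(342, 73%, 21%)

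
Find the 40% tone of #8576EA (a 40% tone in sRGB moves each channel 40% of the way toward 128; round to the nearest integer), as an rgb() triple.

#8576EA is rgb(133, 118, 234).
A 40% tone moves each channel 40% toward 128:
  R: 133 − 2 = 131 → 131
  G: 118 + 4 = 122 → 122
  B: 234 − 42.4 = 191.6 → 192

rgb(131, 122, 192)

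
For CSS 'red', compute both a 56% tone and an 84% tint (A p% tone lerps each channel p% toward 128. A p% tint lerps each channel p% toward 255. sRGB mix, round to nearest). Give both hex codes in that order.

#b84848, #ffd6d6

CSS red is rgb(255, 0, 0).
56% tone:
  R: 255 − 71.12 = 183.88 → 184
  G: 0 + 0.56×(128−0) = 0 + 71.68 = 71.68 → 72
  B: 0 + 0.56×(128−0) = 0 + 71.68 = 71.68 → 72
  → #b84848
84% tint:
  R: 255 + 0.84×(255−255) = 255 + 0 = 255 → 255
  G: 0 + 0.84×(255−0) = 0 + 214.2 = 214.2 → 214
  B: 0 + 0.84×(255−0) = 0 + 214.2 = 214.2 → 214
  → #ffd6d6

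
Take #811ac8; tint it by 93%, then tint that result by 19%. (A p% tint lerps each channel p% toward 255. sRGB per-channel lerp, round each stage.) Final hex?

#811ac8 is rgb(129, 26, 200).
A 93% tint moves each channel 93% toward 255:
  R: 129 + 117.18 = 246.18 → 246
  G: 26 + 212.97 = 238.97 → 239
  B: 200 + 0.93×(255−200) = 200 + 51.15 = 251.15 → 251
After the tint: rgb(246, 239, 251) = #f6effb.
Lerp each channel 19% toward 255:
  R: 246 + 0.19×(255−246) = 246 + 1.71 = 247.71 → 248
  G: 239 + 0.19×(255−239) = 239 + 3.04 = 242.04 → 242
  B: 251 + 0.19×(255−251) = 251 + 0.76 = 251.76 → 252
rgb(248, 242, 252) = #f8f2fc.

#f8f2fc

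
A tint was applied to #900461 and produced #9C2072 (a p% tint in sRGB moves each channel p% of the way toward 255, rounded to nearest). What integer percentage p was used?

#900461 is rgb(144, 4, 97); #9C2072 is rgb(156, 32, 114).
On the G channel (widest range): 32 ≈ 4 + (p/100)(255 − 4), so p ≈ 100×(32 − 4)/(255 − 4) = 2800/251 = 11.16.
p = 11 reproduces all three channels after rounding.

11%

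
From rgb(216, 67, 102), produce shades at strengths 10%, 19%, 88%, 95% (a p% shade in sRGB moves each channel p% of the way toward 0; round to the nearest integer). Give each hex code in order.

#C23C5C, #AF3653, #1A080C, #0B0305

10%: (216 − 21.6 = 194.4→194, 67 − 6.7 = 60.3→60, 102 − 10.2 = 91.8→92) → #C23C5C
19%: (216 − 41.04 = 174.96→175, 67 − 12.73 = 54.27→54, 102 − 19.38 = 82.62→83) → #AF3653
88%: (216 − 190.08 = 25.92→26, 67 − 58.96 = 8.04→8, 102 − 89.76 = 12.24→12) → #1A080C
95%: (216 − 205.2 = 10.8→11, 67 − 63.65 = 3.35→3, 102 − 96.9 = 5.1→5) → #0B0305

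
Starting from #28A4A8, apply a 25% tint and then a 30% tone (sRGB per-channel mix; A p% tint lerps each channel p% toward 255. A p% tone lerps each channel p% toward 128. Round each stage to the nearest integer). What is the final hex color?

#28A4A8 is rgb(40, 164, 168).
A 25% tint moves each channel 25% toward 255:
  R: 40 + 53.75 = 93.75 → 94
  G: 164 + 0.25×(255−164) = 164 + 22.75 = 186.75 → 187
  B: 168 + 0.25×(255−168) = 168 + 21.75 = 189.75 → 190
After the tint: rgb(94, 187, 190) = #5EBBBE.
Lerp each channel 30% toward 128:
  R: 94 + 0.3×(128−94) = 94 + 10.2 = 104.2 → 104
  G: 187 − 17.7 = 169.3 → 169
  B: 190 + 0.3×(128−190) = 190 − 18.6 = 171.4 → 171
rgb(104, 169, 171) = #68A9AB.

#68A9AB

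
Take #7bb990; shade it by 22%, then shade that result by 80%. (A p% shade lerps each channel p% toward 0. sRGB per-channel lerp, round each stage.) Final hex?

#7bb990 is rgb(123, 185, 144).
A 22% shade moves each channel 22% toward 0:
  R: 123 − 27.06 = 95.94 → 96
  G: 185 + 0.22×(0−185) = 185 − 40.7 = 144.3 → 144
  B: 144 + 0.22×(0−144) = 144 − 31.68 = 112.32 → 112
After the shade: rgb(96, 144, 112) = #609070.
Per channel, c → c + 0.8(0 − c):
  R: 96 − 76.8 = 19.2 → 19
  G: 144 + 0.8×(0−144) = 144 − 115.2 = 28.8 → 29
  B: 112 + 0.8×(0−112) = 112 − 89.6 = 22.4 → 22
rgb(19, 29, 22) = #131d16.

#131d16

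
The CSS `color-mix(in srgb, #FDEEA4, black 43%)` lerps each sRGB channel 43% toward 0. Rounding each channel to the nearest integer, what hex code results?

#FDEEA4 is rgb(253, 238, 164).
A 43% shade moves each channel 43% toward 0:
  R: 253 + 0.43×(0−253) = 253 − 108.79 = 144.21 → 144
  G: 238 + 0.43×(0−238) = 238 − 102.34 = 135.66 → 136
  B: 164 + 0.43×(0−164) = 164 − 70.52 = 93.48 → 93
rgb(144, 136, 93) = #90885D.

#90885D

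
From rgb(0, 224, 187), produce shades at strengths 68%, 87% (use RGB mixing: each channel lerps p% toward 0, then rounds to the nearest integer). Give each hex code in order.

68%: (0→0, 224 − 152.32 = 71.68→72, 187 − 127.16 = 59.84→60) → #00483C
87%: (0→0, 224 − 194.88 = 29.12→29, 187 − 162.69 = 24.31→24) → #001D18

#00483C, #001D18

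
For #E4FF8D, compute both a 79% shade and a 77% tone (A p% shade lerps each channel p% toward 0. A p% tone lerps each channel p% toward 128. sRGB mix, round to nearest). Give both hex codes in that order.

#E4FF8D is rgb(228, 255, 141).
79% shade:
  R: 228 + 0.79×(0−228) = 228 − 180.12 = 47.88 → 48
  G: 255 − 201.45 = 53.55 → 54
  B: 141 + 0.79×(0−141) = 141 − 111.39 = 29.61 → 30
  → #30361E
77% tone:
  R: 228 − 77 = 151 → 151
  G: 255 + 0.77×(128−255) = 255 − 97.79 = 157.21 → 157
  B: 141 + 0.77×(128−141) = 141 − 10.01 = 130.99 → 131
  → #979D83

#30361E, #979D83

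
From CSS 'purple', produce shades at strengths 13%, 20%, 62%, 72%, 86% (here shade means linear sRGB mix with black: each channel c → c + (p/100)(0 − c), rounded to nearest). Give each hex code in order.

#6F006F, #660066, #310031, #240024, #120012

CSS purple is rgb(128, 0, 128).
13%: (128 − 16.64 = 111.36→111, 0→0, 128 − 16.64 = 111.36→111) → #6F006F
20%: (128 − 25.6 = 102.4→102, 0→0, 128 − 25.6 = 102.4→102) → #660066
62%: (128 − 79.36 = 48.64→49, 0→0, 128 − 79.36 = 48.64→49) → #310031
72%: (128 − 92.16 = 35.84→36, 0→0, 128 − 92.16 = 35.84→36) → #240024
86%: (128 − 110.08 = 17.92→18, 0→0, 128 − 110.08 = 17.92→18) → #120012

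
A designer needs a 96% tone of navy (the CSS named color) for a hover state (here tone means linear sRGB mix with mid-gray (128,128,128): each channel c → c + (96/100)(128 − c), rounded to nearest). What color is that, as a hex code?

#7B7B80

CSS navy is rgb(0, 0, 128).
Per channel, c → c + 0.96(128 − c):
  R: 0 + 0.96×(128−0) = 0 + 122.88 = 122.88 → 123
  G: 0 + 0.96×(128−0) = 0 + 122.88 = 122.88 → 123
  B: 128 + 0.96×(128−128) = 128 + 0 = 128 → 128
rgb(123, 123, 128) = #7B7B80.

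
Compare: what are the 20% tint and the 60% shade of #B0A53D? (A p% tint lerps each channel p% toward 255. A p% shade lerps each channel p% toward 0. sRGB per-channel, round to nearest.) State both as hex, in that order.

#B0A53D is rgb(176, 165, 61).
20% tint:
  R: 176 + 0.2×(255−176) = 176 + 15.8 = 191.8 → 192
  G: 165 + 0.2×(255−165) = 165 + 18 = 183 → 183
  B: 61 + 38.8 = 99.8 → 100
  → #C0B764
60% shade:
  R: 176 − 105.6 = 70.4 → 70
  G: 165 + 0.6×(0−165) = 165 − 99 = 66 → 66
  B: 61 − 36.6 = 24.4 → 24
  → #464218

#C0B764, #464218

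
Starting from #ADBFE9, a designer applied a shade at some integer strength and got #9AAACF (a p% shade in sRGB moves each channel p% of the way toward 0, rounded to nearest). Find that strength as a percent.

11%

#ADBFE9 is rgb(173, 191, 233); #9AAACF is rgb(154, 170, 207).
On the B channel (widest range): 207 ≈ 233 + (p/100)(0 − 233), so p ≈ 100×(207 − 233)/(0 − 233) = -2600/-233 = 11.16.
p = 11 reproduces all three channels after rounding.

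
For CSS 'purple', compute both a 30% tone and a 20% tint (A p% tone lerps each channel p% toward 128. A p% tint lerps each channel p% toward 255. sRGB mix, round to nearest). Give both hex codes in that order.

CSS purple is rgb(128, 0, 128).
30% tone:
  R: 128 + 0 = 128 → 128
  G: 0 + 0.3×(128−0) = 0 + 38.4 = 38.4 → 38
  B: 128 + 0.3×(128−128) = 128 + 0 = 128 → 128
  → #802680
20% tint:
  R: 128 + 25.4 = 153.4 → 153
  G: 0 + 51 = 51 → 51
  B: 128 + 0.2×(255−128) = 128 + 25.4 = 153.4 → 153
  → #993399

#802680, #993399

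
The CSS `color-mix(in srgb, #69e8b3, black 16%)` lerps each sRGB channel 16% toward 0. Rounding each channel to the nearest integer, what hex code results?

#69e8b3 is rgb(105, 232, 179).
Per channel, c → c + 0.16(0 − c):
  R: 105 − 16.8 = 88.2 → 88
  G: 232 + 0.16×(0−232) = 232 − 37.12 = 194.88 → 195
  B: 179 − 28.64 = 150.36 → 150
rgb(88, 195, 150) = #58c396.

#58c396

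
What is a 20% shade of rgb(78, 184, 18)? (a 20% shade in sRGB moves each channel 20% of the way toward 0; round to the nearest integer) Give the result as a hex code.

#3E930E

Per channel, c → c + 0.2(0 − c):
  R: 78 + 0.2×(0−78) = 78 − 15.6 = 62.4 → 62
  G: 184 − 36.8 = 147.2 → 147
  B: 18 + 0.2×(0−18) = 18 − 3.6 = 14.4 → 14
rgb(62, 147, 14) = #3E930E.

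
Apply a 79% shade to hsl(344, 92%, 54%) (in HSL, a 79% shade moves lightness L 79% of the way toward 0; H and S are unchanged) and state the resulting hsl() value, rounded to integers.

hsl(344, 92%, 11%)

L moves 79% from 54 toward 0: 54 − 42.66 = 11.34 → 11.
H and S are unchanged.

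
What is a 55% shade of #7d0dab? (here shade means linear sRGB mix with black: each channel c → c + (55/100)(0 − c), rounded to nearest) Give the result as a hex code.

#38064d

#7d0dab is rgb(125, 13, 171).
A 55% shade moves each channel 55% toward 0:
  R: 125 − 68.75 = 56.25 → 56
  G: 13 − 7.15 = 5.85 → 6
  B: 171 − 94.05 = 76.95 → 77
rgb(56, 6, 77) = #38064d.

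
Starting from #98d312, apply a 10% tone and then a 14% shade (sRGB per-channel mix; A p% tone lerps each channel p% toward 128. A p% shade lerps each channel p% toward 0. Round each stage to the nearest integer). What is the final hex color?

#81af19

#98d312 is rgb(152, 211, 18).
Per channel, c → c + 0.1(128 − c):
  R: 152 + 0.1×(128−152) = 152 − 2.4 = 149.6 → 150
  G: 211 + 0.1×(128−211) = 211 − 8.3 = 202.7 → 203
  B: 18 + 11 = 29 → 29
After the tone: rgb(150, 203, 29) = #96cb1d.
A 14% shade moves each channel 14% toward 0:
  R: 150 + 0.14×(0−150) = 150 − 21 = 129 → 129
  G: 203 + 0.14×(0−203) = 203 − 28.42 = 174.58 → 175
  B: 29 + 0.14×(0−29) = 29 − 4.06 = 24.94 → 25
rgb(129, 175, 25) = #81af19.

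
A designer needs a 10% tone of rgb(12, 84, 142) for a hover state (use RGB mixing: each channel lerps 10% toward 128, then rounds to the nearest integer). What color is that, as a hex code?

#18588D

Lerp each channel 10% toward 128:
  R: 12 + 0.1×(128−12) = 12 + 11.6 = 23.6 → 24
  G: 84 + 0.1×(128−84) = 84 + 4.4 = 88.4 → 88
  B: 142 + 0.1×(128−142) = 142 − 1.4 = 140.6 → 141
rgb(24, 88, 141) = #18588D.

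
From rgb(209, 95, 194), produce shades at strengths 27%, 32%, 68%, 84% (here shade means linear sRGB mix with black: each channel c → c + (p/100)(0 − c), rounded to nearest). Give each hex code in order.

27%: (209 − 56.43 = 152.57→153, 95 − 25.65 = 69.35→69, 194 − 52.38 = 141.62→142) → #99458E
32%: (209 − 66.88 = 142.12→142, 95 − 30.4 = 64.6→65, 194 − 62.08 = 131.92→132) → #8E4184
68%: (209 − 142.12 = 66.88→67, 95 − 64.6 = 30.4→30, 194 − 131.92 = 62.08→62) → #431E3E
84%: (209 − 175.56 = 33.44→33, 95 − 79.8 = 15.2→15, 194 − 162.96 = 31.04→31) → #210F1F

#99458E, #8E4184, #431E3E, #210F1F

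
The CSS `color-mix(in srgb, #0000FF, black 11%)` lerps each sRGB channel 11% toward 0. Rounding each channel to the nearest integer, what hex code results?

#0000E3

#0000FF is rgb(0, 0, 255).
Per channel, c → c + 0.11(0 − c):
  R: 0 + 0.11×(0−0) = 0 + 0 = 0 → 0
  G: 0 + 0.11×(0−0) = 0 + 0 = 0 → 0
  B: 255 − 28.05 = 226.95 → 227
rgb(0, 0, 227) = #0000E3.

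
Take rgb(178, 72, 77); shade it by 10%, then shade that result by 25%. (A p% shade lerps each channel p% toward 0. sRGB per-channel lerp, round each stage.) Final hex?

A 10% shade moves each channel 10% toward 0:
  R: 178 + 0.1×(0−178) = 178 − 17.8 = 160.2 → 160
  G: 72 + 0.1×(0−72) = 72 − 7.2 = 64.8 → 65
  B: 77 + 0.1×(0−77) = 77 − 7.7 = 69.3 → 69
After the shade: rgb(160, 65, 69) = #A04145.
Per channel, c → c + 0.25(0 − c):
  R: 160 + 0.25×(0−160) = 160 − 40 = 120 → 120
  G: 65 + 0.25×(0−65) = 65 − 16.25 = 48.75 → 49
  B: 69 − 17.25 = 51.75 → 52
rgb(120, 49, 52) = #783134.

#783134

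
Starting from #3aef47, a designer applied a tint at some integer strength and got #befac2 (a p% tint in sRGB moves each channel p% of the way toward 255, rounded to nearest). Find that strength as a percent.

#3aef47 is rgb(58, 239, 71); #befac2 is rgb(190, 250, 194).
On the R channel (widest range): 190 ≈ 58 + (p/100)(255 − 58), so p ≈ 100×(190 − 58)/(255 − 58) = 13200/197 = 67.01.
p = 67 reproduces all three channels after rounding.

67%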